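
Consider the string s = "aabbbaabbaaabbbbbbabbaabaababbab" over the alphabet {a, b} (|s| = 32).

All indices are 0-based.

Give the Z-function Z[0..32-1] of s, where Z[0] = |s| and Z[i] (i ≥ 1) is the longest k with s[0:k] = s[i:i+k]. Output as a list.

[32, 1, 0, 0, 0, 4, 1, 0, 0, 2, 5, 1, 0, 0, 0, 0, 0, 0, 1, 0, 0, 3, 1, 0, 3, 1, 0, 1, 0, 0, 1, 0]

Z[0]=32
i=1: outside box; Z[1]=1 extend→box=[1,2)
i=2: outside box; Z[2]=0
i=3: outside box; Z[3]=0
i=4: outside box; Z[4]=0
i=5: outside box; Z[5]=4 extend→box=[5,9)
i=6: min(r-i=3, Z[1]=1)=1; Z[6]=1
i=7: min(r-i=2, Z[2]=0)=0; Z[7]=0
i=8: min(r-i=1, Z[3]=0)=0; Z[8]=0
i=9: outside box; Z[9]=2 extend→box=[9,11)
i=10: min(r-i=1, Z[1]=1)=1; Z[10]=5 extend→box=[10,15)
i=11: min(r-i=4, Z[1]=1)=1; Z[11]=1
i=12: min(r-i=3, Z[2]=0)=0; Z[12]=0
i=13: min(r-i=2, Z[3]=0)=0; Z[13]=0
i=14: min(r-i=1, Z[4]=0)=0; Z[14]=0
i=15: outside box; Z[15]=0
i=16: outside box; Z[16]=0
i=17: outside box; Z[17]=0
i=18: outside box; Z[18]=1 extend→box=[18,19)
i=19: outside box; Z[19]=0
i=20: outside box; Z[20]=0
i=21: outside box; Z[21]=3 extend→box=[21,24)
i=22: min(r-i=2, Z[1]=1)=1; Z[22]=1
i=23: min(r-i=1, Z[2]=0)=0; Z[23]=0
i=24: outside box; Z[24]=3 extend→box=[24,27)
i=25: min(r-i=2, Z[1]=1)=1; Z[25]=1
i=26: min(r-i=1, Z[2]=0)=0; Z[26]=0
i=27: outside box; Z[27]=1 extend→box=[27,28)
i=28: outside box; Z[28]=0
i=29: outside box; Z[29]=0
i=30: outside box; Z[30]=1 extend→box=[30,31)
i=31: outside box; Z[31]=0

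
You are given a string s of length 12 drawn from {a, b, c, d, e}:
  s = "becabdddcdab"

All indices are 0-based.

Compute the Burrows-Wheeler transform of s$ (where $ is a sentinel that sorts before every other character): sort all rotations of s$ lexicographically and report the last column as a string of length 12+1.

rank  rotation       last
    0  $becabdddcdab  b
    1  ab$becabdddcd  d
    2  abdddcdab$bec  c
    3  b$becabdddcda  a
    4  bdddcdab$beca  a
    5  becabdddcdab$  $
    6  cabdddcdab$be  e
    7  cdab$becabddd  d
    8  dab$becabdddc  c
    9  dcdab$becabdd  d
   10  ddcdab$becabd  d
   11  dddcdab$becab  b
   12  ecabdddcdab$b  b

bdcaa$edcddbb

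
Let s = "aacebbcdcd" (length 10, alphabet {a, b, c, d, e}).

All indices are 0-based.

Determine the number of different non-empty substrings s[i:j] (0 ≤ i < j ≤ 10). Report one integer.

49

rank | idx | suffix
   0 |   0 | aacebbcdcd
   1 |   1 | acebbcdcd
   2 |   4 | bbcdcd
   3 |   5 | bcdcd
   4 |   8 | cd
   5 |   6 | cdcd
   6 |   2 | cebbcdcd
   7 |   9 | d
   8 |   7 | dcd
   9 |   3 | ebbcdcd

SA = [0, 1, 4, 5, 8, 6, 2, 9, 7, 3]
rank  pair      lcp
   1  s[0:],s[1:]  1  'a'
   2  s[1:],s[4:]  0  ''
   3  s[4:],s[5:]  1  'b'
   4  s[5:],s[8:]  0  ''
   5  s[8:],s[6:]  2  'cd'
   6  s[6:],s[2:]  1  'c'
   7  s[2:],s[9:]  0  ''
   8  s[9:],s[7:]  1  'd'
   9  s[7:],s[3:]  0  ''

n(n+1)/2 = 10·11/2 = 55
Σ LCP = 0 + 1 + 0 + 1 + 0 + 2 + 1 + 0 + 1 + 0 = 6
distinct = 55 − 6 = 49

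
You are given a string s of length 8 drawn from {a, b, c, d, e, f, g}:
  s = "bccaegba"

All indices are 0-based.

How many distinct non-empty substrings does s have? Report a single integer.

33

sorted suffixes:
  #0 SA[0]=7  'a'
  #1 SA[1]=3  'aegba'
  #2 SA[2]=6  'ba'
  #3 SA[3]=0  'bccaegba'
  #4 SA[4]=2  'caegba'
  #5 SA[5]=1  'ccaegba'
  #6 SA[6]=4  'egba'
  #7 SA[7]=5  'gba'

SA = [7, 3, 6, 0, 2, 1, 4, 5]
[i] adj suffixes → lcp
  [1] 7/3 → 1 ('a')
  [2] 3/6 → 0 ('')
  [3] 6/0 → 1 ('b')
  [4] 0/2 → 0 ('')
  [5] 2/1 → 1 ('c')
  [6] 1/4 → 0 ('')
  [7] 4/5 → 0 ('')

n(n+1)/2 = 8·9/2 = 36
Σ LCP = 0 + 1 + 0 + 1 + 0 + 1 + 0 + 0 = 3
distinct = 36 − 3 = 33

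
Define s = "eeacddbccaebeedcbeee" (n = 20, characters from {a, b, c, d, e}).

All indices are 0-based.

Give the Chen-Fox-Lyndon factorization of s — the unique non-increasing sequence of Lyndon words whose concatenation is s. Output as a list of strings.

["e", "e", "acddbccaebeedcbeee"]

emit factor 1: 'e' (i=0, period=1)
emit factor 2: 'e' (i=1, period=1)
emit factor 3: 'acddbccaebeedcbeee' (i=2, period=18)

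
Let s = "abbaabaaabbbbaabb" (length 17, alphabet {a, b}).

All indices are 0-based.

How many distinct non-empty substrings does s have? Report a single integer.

sorted suffixes:
  #0 SA[0]=6  'aaabbbbaabb'
  #1 SA[1]=3  'aabaaabbbbaabb'
  #2 SA[2]=13  'aabb'
  #3 SA[3]=7  'aabbbbaabb'
  #4 SA[4]=4  'abaaabbbbaabb'
  #5 SA[5]=14  'abb'
  #6 SA[6]=0  'abbaabaaabbbbaabb'
  #7 SA[7]=8  'abbbbaabb'
  #8 SA[8]=16  'b'
  #9 SA[9]=5  'baaabbbbaabb'
  #10 SA[10]=2  'baabaaabbbbaabb'
  #11 SA[11]=12  'baabb'
  #12 SA[12]=15  'bb'
  #13 SA[13]=1  'bbaabaaabbbbaabb'
  #14 SA[14]=11  'bbaabb'
  #15 SA[15]=10  'bbbaabb'
  #16 SA[16]=9  'bbbbaabb'

SA = [6, 3, 13, 7, 4, 14, 0, 8, 16, 5, 2, 12, 15, 1, 11, 10, 9]
i: (SA[i-1],SA[i]) lcp shared
  1: (6,3) 2 'aa'
  2: (3,13) 3 'aab'
  3: (13,7) 4 'aabb'
  4: (7,4) 1 'a'
  5: (4,14) 2 'ab'
  6: (14,0) 3 'abb'
  7: (0,8) 3 'abb'
  8: (8,16) 0 ''
  9: (16,5) 1 'b'
  10: (5,2) 3 'baa'
  11: (2,12) 4 'baab'
  12: (12,15) 1 'b'
  13: (15,1) 2 'bb'
  14: (1,11) 5 'bbaab'
  15: (11,10) 2 'bb'
  16: (10,9) 3 'bbb'

n(n+1)/2 = 17·18/2 = 153
Σ LCP = 0 + 2 + 3 + 4 + 1 + 2 + 3 + 3 + 0 + 1 + 3 + 4 + 1 + 2 + 5 + 2 + 3 = 39
distinct = 153 − 39 = 114

114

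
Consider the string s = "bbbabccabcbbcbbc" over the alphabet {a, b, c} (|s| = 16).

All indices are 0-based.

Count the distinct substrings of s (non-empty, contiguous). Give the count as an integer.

sorted suffixes:
  #0 SA[0]=7  'abcbbcbbc'
  #1 SA[1]=3  'abccabcbbcbbc'
  #2 SA[2]=2  'babccabcbbcbbc'
  #3 SA[3]=1  'bbabccabcbbcbbc'
  #4 SA[4]=0  'bbbabccabcbbcbbc'
  #5 SA[5]=13  'bbc'
  #6 SA[6]=10  'bbcbbc'
  #7 SA[7]=14  'bc'
  #8 SA[8]=11  'bcbbc'
  #9 SA[9]=8  'bcbbcbbc'
  #10 SA[10]=4  'bccabcbbcbbc'
  #11 SA[11]=15  'c'
  #12 SA[12]=6  'cabcbbcbbc'
  #13 SA[13]=12  'cbbc'
  #14 SA[14]=9  'cbbcbbc'
  #15 SA[15]=5  'ccabcbbcbbc'

SA = [7, 3, 2, 1, 0, 13, 10, 14, 11, 8, 4, 15, 6, 12, 9, 5]
[i] adj suffixes → lcp
  [1] 7/3 → 3 ('abc')
  [2] 3/2 → 0 ('')
  [3] 2/1 → 1 ('b')
  [4] 1/0 → 2 ('bb')
  [5] 0/13 → 2 ('bb')
  [6] 13/10 → 3 ('bbc')
  [7] 10/14 → 1 ('b')
  [8] 14/11 → 2 ('bc')
  [9] 11/8 → 5 ('bcbbc')
  [10] 8/4 → 2 ('bc')
  [11] 4/15 → 0 ('')
  [12] 15/6 → 1 ('c')
  [13] 6/12 → 1 ('c')
  [14] 12/9 → 4 ('cbbc')
  [15] 9/5 → 1 ('c')

n(n+1)/2 = 16·17/2 = 136
Σ LCP = 0 + 3 + 0 + 1 + 2 + 2 + 3 + 1 + 2 + 5 + 2 + 0 + 1 + 1 + 4 + 1 = 28
distinct = 136 − 28 = 108

108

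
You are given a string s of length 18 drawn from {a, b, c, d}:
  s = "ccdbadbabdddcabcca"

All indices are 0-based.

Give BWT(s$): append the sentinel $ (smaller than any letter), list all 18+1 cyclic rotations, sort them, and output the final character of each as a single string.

accbbddaacdb$cacddb

rank  rotation             last
    0  $ccdbadbabdddcabcca  a
    1  a$ccdbadbabdddcabcc  c
    2  abcca$ccdbadbabdddc  c
    3  abdddcabcca$ccdbadb  b
    4  adbabdddcabcca$ccdb  b
    5  babdddcabcca$ccdbad  d
    6  badbabdddcabcca$ccd  d
    7  bcca$ccdbadbabdddca  a
    8  bdddcabcca$ccdbadba  a
    9  ca$ccdbadbabdddcabc  c
   10  cabcca$ccdbadbabddd  d
   11  cca$ccdbadbabdddcab  b
   12  ccdbadbabdddcabcca$  $
   13  cdbadbabdddcabcca$c  c
   14  dbabdddcabcca$ccdba  a
   15  dbadbabdddcabcca$cc  c
   16  dcabcca$ccdbadbabdd  d
   17  ddcabcca$ccdbadbabd  d
   18  dddcabcca$ccdbadbab  b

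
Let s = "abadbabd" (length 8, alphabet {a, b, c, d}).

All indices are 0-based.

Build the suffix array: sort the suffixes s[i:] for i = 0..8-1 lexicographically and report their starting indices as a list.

[0, 5, 2, 4, 1, 6, 7, 3]

sorted suffixes:
  #0 SA[0]=0  'abadbabd'
  #1 SA[1]=5  'abd'
  #2 SA[2]=2  'adbabd'
  #3 SA[3]=4  'babd'
  #4 SA[4]=1  'badbabd'
  #5 SA[5]=6  'bd'
  #6 SA[6]=7  'd'
  #7 SA[7]=3  'dbabd'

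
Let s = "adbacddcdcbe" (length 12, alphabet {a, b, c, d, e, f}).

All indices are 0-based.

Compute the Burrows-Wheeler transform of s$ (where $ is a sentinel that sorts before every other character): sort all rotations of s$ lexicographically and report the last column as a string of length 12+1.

eb$dcddaacdcb

rank  rotation       last
    0  $adbacddcdcbe  e
    1  acddcdcbe$adb  b
    2  adbacddcdcbe$  $
    3  bacddcdcbe$ad  d
    4  be$adbacddcdc  c
    5  cbe$adbacddcd  d
    6  cdcbe$adbacdd  d
    7  cddcdcbe$adba  a
    8  dbacddcdcbe$a  a
    9  dcbe$adbacddc  c
   10  dcdcbe$adbacd  d
   11  ddcdcbe$adbac  c
   12  e$adbacddcdcb  b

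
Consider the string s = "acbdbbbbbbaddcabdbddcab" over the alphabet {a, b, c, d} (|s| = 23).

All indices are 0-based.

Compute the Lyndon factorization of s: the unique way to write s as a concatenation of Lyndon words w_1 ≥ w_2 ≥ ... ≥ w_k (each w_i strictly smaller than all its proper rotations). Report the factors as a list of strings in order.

["acbdbbbbbbaddc", "abdbddc", "ab"]

emit factor 1: 'acbdbbbbbbaddc' (i=0, period=14)
emit factor 2: 'abdbddc' (i=14, period=7)
emit factor 3: 'ab' (i=21, period=2)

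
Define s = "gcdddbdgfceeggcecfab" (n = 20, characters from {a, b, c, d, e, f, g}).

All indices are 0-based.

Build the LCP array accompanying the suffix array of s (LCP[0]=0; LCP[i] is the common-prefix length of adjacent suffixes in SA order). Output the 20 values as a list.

rank→(start, suffix):
  0 → (18, 'ab')
  1 → (19, 'b')
  2 → (5, 'bdgfceeggcecfab')
  3 → (1, 'cdddbdgfceeggcecfab')
  4 → (14, 'cecfab')
  5 → (9, 'ceeggcecfab')
  6 → (16, 'cfab')
  7 → (4, 'dbdgfceeggcecfab')
  8 → (3, 'ddbdgfceeggcecfab')
  9 → (2, 'dddbdgfceeggcecfab')
  10 → (6, 'dgfceeggcecfab')
  11 → (15, 'ecfab')
  12 → (10, 'eeggcecfab')
  13 → (11, 'eggcecfab')
  14 → (17, 'fab')
  15 → (8, 'fceeggcecfab')
  16 → (0, 'gcdddbdgfceeggcecfab')
  17 → (13, 'gcecfab')
  18 → (7, 'gfceeggcecfab')
  19 → (12, 'ggcecfab')

SA = [18, 19, 5, 1, 14, 9, 16, 4, 3, 2, 6, 15, 10, 11, 17, 8, 0, 13, 7, 12]
rank  pair      lcp
   1  s[18:],s[19:]  0  ''
   2  s[19:],s[5:]  1  'b'
   3  s[5:],s[1:]  0  ''
   4  s[1:],s[14:]  1  'c'
   5  s[14:],s[9:]  2  'ce'
   6  s[9:],s[16:]  1  'c'
   7  s[16:],s[4:]  0  ''
   8  s[4:],s[3:]  1  'd'
   9  s[3:],s[2:]  2  'dd'
  10  s[2:],s[6:]  1  'd'
  11  s[6:],s[15:]  0  ''
  12  s[15:],s[10:]  1  'e'
  13  s[10:],s[11:]  1  'e'
  14  s[11:],s[17:]  0  ''
  15  s[17:],s[8:]  1  'f'
  16  s[8:],s[0:]  0  ''
  17  s[0:],s[13:]  2  'gc'
  18  s[13:],s[7:]  1  'g'
  19  s[7:],s[12:]  1  'g'

[0, 0, 1, 0, 1, 2, 1, 0, 1, 2, 1, 0, 1, 1, 0, 1, 0, 2, 1, 1]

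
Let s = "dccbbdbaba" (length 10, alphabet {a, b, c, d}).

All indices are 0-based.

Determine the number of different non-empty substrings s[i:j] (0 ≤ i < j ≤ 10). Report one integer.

48

rank→(start, suffix):
  0 → (9, 'a')
  1 → (7, 'aba')
  2 → (8, 'ba')
  3 → (6, 'baba')
  4 → (3, 'bbdbaba')
  5 → (4, 'bdbaba')
  6 → (2, 'cbbdbaba')
  7 → (1, 'ccbbdbaba')
  8 → (5, 'dbaba')
  9 → (0, 'dccbbdbaba')

SA = [9, 7, 8, 6, 3, 4, 2, 1, 5, 0]
rank  pair      lcp
   1  s[9:],s[7:]  1  'a'
   2  s[7:],s[8:]  0  ''
   3  s[8:],s[6:]  2  'ba'
   4  s[6:],s[3:]  1  'b'
   5  s[3:],s[4:]  1  'b'
   6  s[4:],s[2:]  0  ''
   7  s[2:],s[1:]  1  'c'
   8  s[1:],s[5:]  0  ''
   9  s[5:],s[0:]  1  'd'

n(n+1)/2 = 10·11/2 = 55
Σ LCP = 0 + 1 + 0 + 2 + 1 + 1 + 0 + 1 + 0 + 1 = 7
distinct = 55 − 7 = 48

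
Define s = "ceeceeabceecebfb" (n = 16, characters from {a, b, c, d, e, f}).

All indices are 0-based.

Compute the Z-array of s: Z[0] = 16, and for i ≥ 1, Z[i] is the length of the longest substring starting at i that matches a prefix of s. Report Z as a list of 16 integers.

[16, 0, 0, 3, 0, 0, 0, 0, 5, 0, 0, 2, 0, 0, 0, 0]

Z[0]=16
i=1: fresh scan; Z[1]=0
i=2: fresh scan; Z[2]=0
i=3: fresh scan; Z[3]=3 extend→box=[3,6)
i=4: min(r-i=2, Z[1]=0)=0; Z[4]=0
i=5: min(r-i=1, Z[2]=0)=0; Z[5]=0
i=6: fresh scan; Z[6]=0
i=7: fresh scan; Z[7]=0
i=8: fresh scan; Z[8]=5 extend→box=[8,13)
i=9: min(r-i=4, Z[1]=0)=0; Z[9]=0
i=10: min(r-i=3, Z[2]=0)=0; Z[10]=0
i=11: min(r-i=2, Z[3]=3)=2; Z[11]=2
i=12: min(r-i=1, Z[4]=0)=0; Z[12]=0
i=13: fresh scan; Z[13]=0
i=14: fresh scan; Z[14]=0
i=15: fresh scan; Z[15]=0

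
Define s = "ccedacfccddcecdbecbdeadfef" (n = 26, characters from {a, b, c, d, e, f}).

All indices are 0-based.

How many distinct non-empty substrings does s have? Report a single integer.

327

sorted suffixes:
  #0 SA[0]=4  'acfccddcecdbecbdeadfef'
  #1 SA[1]=21  'adfef'
  #2 SA[2]=18  'bdeadfef'
  #3 SA[3]=15  'becbdeadfef'
  #4 SA[4]=17  'cbdeadfef'
  #5 SA[5]=7  'ccddcecdbecbdeadfef'
  #6 SA[6]=0  'ccedacfccddcecdbecbdeadfef'
  #7 SA[7]=13  'cdbecbdeadfef'
  #8 SA[8]=8  'cddcecdbecbdeadfef'
  #9 SA[9]=11  'cecdbecbdeadfef'
  #10 SA[10]=1  'cedacfccddcecdbecbdeadfef'
  #11 SA[11]=5  'cfccddcecdbecbdeadfef'
  #12 SA[12]=3  'dacfccddcecdbecbdeadfef'
  #13 SA[13]=14  'dbecbdeadfef'
  #14 SA[14]=10  'dcecdbecbdeadfef'
  #15 SA[15]=9  'ddcecdbecbdeadfef'
  #16 SA[16]=19  'deadfef'
  #17 SA[17]=22  'dfef'
  #18 SA[18]=20  'eadfef'
  #19 SA[19]=16  'ecbdeadfef'
  #20 SA[20]=12  'ecdbecbdeadfef'
  #21 SA[21]=2  'edacfccddcecdbecbdeadfef'
  #22 SA[22]=24  'ef'
  #23 SA[23]=25  'f'
  #24 SA[24]=6  'fccddcecdbecbdeadfef'
  #25 SA[25]=23  'fef'

SA = [4, 21, 18, 15, 17, 7, 0, 13, 8, 11, 1, 5, 3, 14, 10, 9, 19, 22, 20, 16, 12, 2, 24, 25, 6, 23]
rank  pair      lcp
   1  s[4:],s[21:]  1  'a'
   2  s[21:],s[18:]  0  ''
   3  s[18:],s[15:]  1  'b'
   4  s[15:],s[17:]  0  ''
   5  s[17:],s[7:]  1  'c'
   6  s[7:],s[0:]  2  'cc'
   7  s[0:],s[13:]  1  'c'
   8  s[13:],s[8:]  2  'cd'
   9  s[8:],s[11:]  1  'c'
  10  s[11:],s[1:]  2  'ce'
  11  s[1:],s[5:]  1  'c'
  12  s[5:],s[3:]  0  ''
  13  s[3:],s[14:]  1  'd'
  14  s[14:],s[10:]  1  'd'
  15  s[10:],s[9:]  1  'd'
  16  s[9:],s[19:]  1  'd'
  17  s[19:],s[22:]  1  'd'
  18  s[22:],s[20:]  0  ''
  19  s[20:],s[16:]  1  'e'
  20  s[16:],s[12:]  2  'ec'
  21  s[12:],s[2:]  1  'e'
  22  s[2:],s[24:]  1  'e'
  23  s[24:],s[25:]  0  ''
  24  s[25:],s[6:]  1  'f'
  25  s[6:],s[23:]  1  'f'

n(n+1)/2 = 26·27/2 = 351
Σ LCP = 0 + 1 + 0 + 1 + 0 + 1 + 2 + 1 + 2 + 1 + 2 + 1 + 0 + 1 + 1 + 1 + 1 + 1 + 0 + 1 + 2 + 1 + 1 + 0 + 1 + 1 = 24
distinct = 351 − 24 = 327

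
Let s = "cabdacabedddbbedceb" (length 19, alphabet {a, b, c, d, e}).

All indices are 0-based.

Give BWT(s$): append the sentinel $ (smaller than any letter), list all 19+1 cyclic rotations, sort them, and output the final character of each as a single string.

bccdedaba$adbdedecbb

rank  rotation              last
    0  $cabdacabedddbbedceb  b
    1  abdacabedddbbedceb$c  c
    2  abedddbbedceb$cabdac  c
    3  acabedddbbedceb$cabd  d
    4  b$cabdacabedddbbedce  e
    5  bbedceb$cabdacabeddd  d
    6  bdacabedddbbedceb$ca  a
    7  bedceb$cabdacabedddb  b
    8  bedddbbedceb$cabdaca  a
    9  cabdacabedddbbedceb$  $
   10  cabedddbbedceb$cabda  a
   11  ceb$cabdacabedddbbed  d
   12  dacabedddbbedceb$cab  b
   13  dbbedceb$cabdacabedd  d
   14  dceb$cabdacabedddbbe  e
   15  ddbbedceb$cabdacabed  d
   16  dddbbedceb$cabdacabe  e
   17  eb$cabdacabedddbbedc  c
   18  edceb$cabdacabedddbb  b
   19  edddbbedceb$cabdacab  b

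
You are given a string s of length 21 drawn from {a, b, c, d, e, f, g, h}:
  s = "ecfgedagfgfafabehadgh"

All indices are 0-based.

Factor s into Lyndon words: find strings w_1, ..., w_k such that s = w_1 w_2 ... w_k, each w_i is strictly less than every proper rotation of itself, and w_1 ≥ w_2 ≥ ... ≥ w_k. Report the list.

emit factor 1: 'e' (i=0, period=1)
emit factor 2: 'cfged' (i=1, period=5)
emit factor 3: 'agfgf' (i=6, period=5)
emit factor 4: 'af' (i=11, period=2)
emit factor 5: 'abehadgh' (i=13, period=8)

["e", "cfged", "agfgf", "af", "abehadgh"]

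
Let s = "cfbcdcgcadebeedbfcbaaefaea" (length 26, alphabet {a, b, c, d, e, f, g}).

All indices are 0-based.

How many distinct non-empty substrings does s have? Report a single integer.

rank→(start, suffix):
  0 → (25, 'a')
  1 → (19, 'aaefaea')
  2 → (8, 'adebeedbfcbaaefaea')
  3 → (23, 'aea')
  4 → (20, 'aefaea')
  5 → (18, 'baaefaea')
  6 → (2, 'bcdcgcadebeedbfcbaaefaea')
  7 → (11, 'beedbfcbaaefaea')
  8 → (15, 'bfcbaaefaea')
  9 → (7, 'cadebeedbfcbaaefaea')
  10 → (17, 'cbaaefaea')
  11 → (3, 'cdcgcadebeedbfcbaaefaea')
  12 → (0, 'cfbcdcgcadebeedbfcbaaefaea')
  13 → (5, 'cgcadebeedbfcbaaefaea')
  14 → (14, 'dbfcbaaefaea')
  15 → (4, 'dcgcadebeedbfcbaaefaea')
  16 → (9, 'debeedbfcbaaefaea')
  17 → (24, 'ea')
  18 → (10, 'ebeedbfcbaaefaea')
  19 → (13, 'edbfcbaaefaea')
  20 → (12, 'eedbfcbaaefaea')
  21 → (21, 'efaea')
  22 → (22, 'faea')
  23 → (1, 'fbcdcgcadebeedbfcbaaefaea')
  24 → (16, 'fcbaaefaea')
  25 → (6, 'gcadebeedbfcbaaefaea')

SA = [25, 19, 8, 23, 20, 18, 2, 11, 15, 7, 17, 3, 0, 5, 14, 4, 9, 24, 10, 13, 12, 21, 22, 1, 16, 6]
rank  pair      lcp
   1  s[25:],s[19:]  1  'a'
   2  s[19:],s[8:]  1  'a'
   3  s[8:],s[23:]  1  'a'
   4  s[23:],s[20:]  2  'ae'
   5  s[20:],s[18:]  0  ''
   6  s[18:],s[2:]  1  'b'
   7  s[2:],s[11:]  1  'b'
   8  s[11:],s[15:]  1  'b'
   9  s[15:],s[7:]  0  ''
  10  s[7:],s[17:]  1  'c'
  11  s[17:],s[3:]  1  'c'
  12  s[3:],s[0:]  1  'c'
  13  s[0:],s[5:]  1  'c'
  14  s[5:],s[14:]  0  ''
  15  s[14:],s[4:]  1  'd'
  16  s[4:],s[9:]  1  'd'
  17  s[9:],s[24:]  0  ''
  18  s[24:],s[10:]  1  'e'
  19  s[10:],s[13:]  1  'e'
  20  s[13:],s[12:]  1  'e'
  21  s[12:],s[21:]  1  'e'
  22  s[21:],s[22:]  0  ''
  23  s[22:],s[1:]  1  'f'
  24  s[1:],s[16:]  1  'f'
  25  s[16:],s[6:]  0  ''

n(n+1)/2 = 26·27/2 = 351
Σ LCP = 0 + 1 + 1 + 1 + 2 + 0 + 1 + 1 + 1 + 0 + 1 + 1 + 1 + 1 + 0 + 1 + 1 + 0 + 1 + 1 + 1 + 1 + 0 + 1 + 1 + 0 = 20
distinct = 351 − 20 = 331

331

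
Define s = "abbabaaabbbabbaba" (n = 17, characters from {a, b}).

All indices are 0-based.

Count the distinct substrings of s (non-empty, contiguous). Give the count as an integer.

sorted suffixes:
  #0 SA[0]=16  'a'
  #1 SA[1]=5  'aaabbbabbaba'
  #2 SA[2]=6  'aabbbabbaba'
  #3 SA[3]=14  'aba'
  #4 SA[4]=3  'abaaabbbabbaba'
  #5 SA[5]=11  'abbaba'
  #6 SA[6]=0  'abbabaaabbbabbaba'
  #7 SA[7]=7  'abbbabbaba'
  #8 SA[8]=15  'ba'
  #9 SA[9]=4  'baaabbbabbaba'
  #10 SA[10]=13  'baba'
  #11 SA[11]=2  'babaaabbbabbaba'
  #12 SA[12]=10  'babbaba'
  #13 SA[13]=12  'bbaba'
  #14 SA[14]=1  'bbabaaabbbabbaba'
  #15 SA[15]=9  'bbabbaba'
  #16 SA[16]=8  'bbbabbaba'

SA = [16, 5, 6, 14, 3, 11, 0, 7, 15, 4, 13, 2, 10, 12, 1, 9, 8]
[i] adj suffixes → lcp
  [1] 16/5 → 1 ('a')
  [2] 5/6 → 2 ('aa')
  [3] 6/14 → 1 ('a')
  [4] 14/3 → 3 ('aba')
  [5] 3/11 → 2 ('ab')
  [6] 11/0 → 6 ('abbaba')
  [7] 0/7 → 3 ('abb')
  [8] 7/15 → 0 ('')
  [9] 15/4 → 2 ('ba')
  [10] 4/13 → 2 ('ba')
  [11] 13/2 → 4 ('baba')
  [12] 2/10 → 3 ('bab')
  [13] 10/12 → 1 ('b')
  [14] 12/1 → 5 ('bbaba')
  [15] 1/9 → 4 ('bbab')
  [16] 9/8 → 2 ('bb')

n(n+1)/2 = 17·18/2 = 153
Σ LCP = 0 + 1 + 2 + 1 + 3 + 2 + 6 + 3 + 0 + 2 + 2 + 4 + 3 + 1 + 5 + 4 + 2 = 41
distinct = 153 − 41 = 112

112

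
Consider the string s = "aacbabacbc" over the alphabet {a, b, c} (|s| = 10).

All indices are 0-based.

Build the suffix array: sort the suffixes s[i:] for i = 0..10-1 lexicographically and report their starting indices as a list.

rank→(start, suffix):
  0 → (0, 'aacbabacbc')
  1 → (4, 'abacbc')
  2 → (1, 'acbabacbc')
  3 → (6, 'acbc')
  4 → (3, 'babacbc')
  5 → (5, 'bacbc')
  6 → (8, 'bc')
  7 → (9, 'c')
  8 → (2, 'cbabacbc')
  9 → (7, 'cbc')

[0, 4, 1, 6, 3, 5, 8, 9, 2, 7]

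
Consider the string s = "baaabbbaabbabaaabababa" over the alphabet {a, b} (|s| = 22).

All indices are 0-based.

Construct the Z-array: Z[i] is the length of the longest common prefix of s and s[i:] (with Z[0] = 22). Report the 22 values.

[22, 0, 0, 0, 1, 1, 3, 0, 0, 1, 2, 0, 5, 0, 0, 0, 2, 0, 2, 0, 2, 0]

Z[0]=22
i=1: i≥r, start 0; Z[1]=0
i=2: i≥r, start 0; Z[2]=0
i=3: i≥r, start 0; Z[3]=0
i=4: i≥r, start 0; Z[4]=1 extend→box=[4,5)
i=5: i≥r, start 0; Z[5]=1 extend→box=[5,6)
i=6: i≥r, start 0; Z[6]=3 extend→box=[6,9)
i=7: min(r-i=2, Z[1]=0)=0; Z[7]=0
i=8: min(r-i=1, Z[2]=0)=0; Z[8]=0
i=9: i≥r, start 0; Z[9]=1 extend→box=[9,10)
i=10: i≥r, start 0; Z[10]=2 extend→box=[10,12)
i=11: min(r-i=1, Z[1]=0)=0; Z[11]=0
i=12: i≥r, start 0; Z[12]=5 extend→box=[12,17)
i=13: min(r-i=4, Z[1]=0)=0; Z[13]=0
i=14: min(r-i=3, Z[2]=0)=0; Z[14]=0
i=15: min(r-i=2, Z[3]=0)=0; Z[15]=0
i=16: min(r-i=1, Z[4]=1)=1; Z[16]=2 extend→box=[16,18)
i=17: min(r-i=1, Z[1]=0)=0; Z[17]=0
i=18: i≥r, start 0; Z[18]=2 extend→box=[18,20)
i=19: min(r-i=1, Z[1]=0)=0; Z[19]=0
i=20: i≥r, start 0; Z[20]=2 extend→box=[20,22)
i=21: min(r-i=1, Z[1]=0)=0; Z[21]=0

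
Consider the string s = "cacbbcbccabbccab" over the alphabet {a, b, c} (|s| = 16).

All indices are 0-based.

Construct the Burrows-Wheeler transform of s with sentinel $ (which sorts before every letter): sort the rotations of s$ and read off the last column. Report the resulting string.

rank  rotation           last
    0  $cacbbcbccabbccab  b
    1  ab$cacbbcbccabbcc  c
    2  abbccab$cacbbcbcc  c
    3  acbbcbccabbccab$c  c
    4  b$cacbbcbccabbcca  a
    5  bbcbccabbccab$cac  c
    6  bbccab$cacbbcbcca  a
    7  bcbccabbccab$cacb  b
    8  bccab$cacbbcbccab  b
    9  bccabbccab$cacbbc  c
   10  cab$cacbbcbccabbc  c
   11  cabbccab$cacbbcbc  c
   12  cacbbcbccabbccab$  $
   13  cbbcbccabbccab$ca  a
   14  cbccabbccab$cacbb  b
   15  ccab$cacbbcbccabb  b
   16  ccabbccab$cacbbcb  b

bcccacabbccc$abbb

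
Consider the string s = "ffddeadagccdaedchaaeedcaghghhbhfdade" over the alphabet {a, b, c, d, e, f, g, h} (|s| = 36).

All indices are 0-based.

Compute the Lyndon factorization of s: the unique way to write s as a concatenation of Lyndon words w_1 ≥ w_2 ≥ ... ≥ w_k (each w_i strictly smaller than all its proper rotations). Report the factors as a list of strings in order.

emit factor 1: 'f' (i=0, period=1)
emit factor 2: 'f' (i=1, period=1)
emit factor 3: 'dde' (i=2, period=3)
emit factor 4: 'adagccdaedch' (i=5, period=12)
emit factor 5: 'aaeedcaghghhbhfdade' (i=17, period=19)

["f", "f", "dde", "adagccdaedch", "aaeedcaghghhbhfdade"]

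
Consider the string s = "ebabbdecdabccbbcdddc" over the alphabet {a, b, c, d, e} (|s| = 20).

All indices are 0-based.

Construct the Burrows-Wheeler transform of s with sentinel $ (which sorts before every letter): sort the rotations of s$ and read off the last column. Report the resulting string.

rank  rotation               last
    0  $ebabbdecdabccbbcdddc  c
    1  abbdecdabccbbcdddc$eb  b
    2  abccbbcdddc$ebabbdecd  d
    3  babbdecdabccbbcdddc$e  e
    4  bbcdddc$ebabbdecdabcc  c
    5  bbdecdabccbbcdddc$eba  a
    6  bccbbcdddc$ebabbdecda  a
    7  bcdddc$ebabbdecdabccb  b
    8  bdecdabccbbcdddc$ebab  b
    9  c$ebabbdecdabccbbcddd  d
   10  cbbcdddc$ebabbdecdabc  c
   11  ccbbcdddc$ebabbdecdab  b
   12  cdabccbbcdddc$ebabbde  e
   13  cdddc$ebabbdecdabccbb  b
   14  dabccbbcdddc$ebabbdec  c
   15  dc$ebabbdecdabccbbcdd  d
   16  ddc$ebabbdecdabccbbcd  d
   17  dddc$ebabbdecdabccbbc  c
   18  decdabccbbcdddc$ebabb  b
   19  ebabbdecdabccbbcdddc$  $
   20  ecdabccbbcdddc$ebabbd  d

cbdecaabbdcbebcddcb$d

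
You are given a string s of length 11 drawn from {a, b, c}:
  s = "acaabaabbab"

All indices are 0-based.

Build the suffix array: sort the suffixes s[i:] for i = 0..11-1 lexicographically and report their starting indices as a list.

sorted suffixes:
  #0 SA[0]=2  'aabaabbab'
  #1 SA[1]=5  'aabbab'
  #2 SA[2]=9  'ab'
  #3 SA[3]=3  'abaabbab'
  #4 SA[4]=6  'abbab'
  #5 SA[5]=0  'acaabaabbab'
  #6 SA[6]=10  'b'
  #7 SA[7]=4  'baabbab'
  #8 SA[8]=8  'bab'
  #9 SA[9]=7  'bbab'
  #10 SA[10]=1  'caabaabbab'

[2, 5, 9, 3, 6, 0, 10, 4, 8, 7, 1]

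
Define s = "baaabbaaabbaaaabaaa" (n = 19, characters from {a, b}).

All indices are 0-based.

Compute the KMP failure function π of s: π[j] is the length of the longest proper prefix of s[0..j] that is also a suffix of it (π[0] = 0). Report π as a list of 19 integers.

[0, 0, 0, 0, 1, 1, 2, 3, 4, 5, 6, 7, 8, 9, 0, 1, 2, 3, 4]

π[0] = 0
j=1 s[j]='a': π[1]=0 (border '')
j=2 s[j]='a': π[2]=0 (border '')
j=3 s[j]='a': π[3]=0 (border '')
j=4 s[j]='b': π[4]=1 (border 'b')
j=5 s[j]='b': k: 1→0; π[5]=1 (border 'b')
j=6 s[j]='a': π[6]=2 (border 'ba')
j=7 s[j]='a': π[7]=3 (border 'baa')
j=8 s[j]='a': π[8]=4 (border 'baaa')
j=9 s[j]='b': π[9]=5 (border 'baaab')
j=10 s[j]='b': π[10]=6 (border 'baaabb')
j=11 s[j]='a': π[11]=7 (border 'baaabba')
j=12 s[j]='a': π[12]=8 (border 'baaabbaa')
j=13 s[j]='a': π[13]=9 (border 'baaabbaaa')
j=14 s[j]='a': k: 9→4→0; π[14]=0 (border '')
j=15 s[j]='b': π[15]=1 (border 'b')
j=16 s[j]='a': π[16]=2 (border 'ba')
j=17 s[j]='a': π[17]=3 (border 'baa')
j=18 s[j]='a': π[18]=4 (border 'baaa')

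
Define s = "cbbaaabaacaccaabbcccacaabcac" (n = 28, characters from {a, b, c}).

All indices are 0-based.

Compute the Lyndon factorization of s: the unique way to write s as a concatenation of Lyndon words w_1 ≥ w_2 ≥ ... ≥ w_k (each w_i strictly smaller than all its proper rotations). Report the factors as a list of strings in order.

["c", "b", "b", "aaabaacaccaabbcccacaabcac"]

emit factor 1: 'c' (i=0, period=1)
emit factor 2: 'b' (i=1, period=1)
emit factor 3: 'b' (i=2, period=1)
emit factor 4: 'aaabaacaccaabbcccacaabcac' (i=3, period=25)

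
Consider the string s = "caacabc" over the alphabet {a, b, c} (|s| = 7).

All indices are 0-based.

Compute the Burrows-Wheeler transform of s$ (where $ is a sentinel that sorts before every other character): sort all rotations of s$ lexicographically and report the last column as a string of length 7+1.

cccaab$a

rank  rotation  last
    0  $caacabc  c
    1  aacabc$c  c
    2  abc$caac  c
    3  acabc$ca  a
    4  bc$caaca  a
    5  c$caacab  b
    6  caacabc$  $
    7  cabc$caa  a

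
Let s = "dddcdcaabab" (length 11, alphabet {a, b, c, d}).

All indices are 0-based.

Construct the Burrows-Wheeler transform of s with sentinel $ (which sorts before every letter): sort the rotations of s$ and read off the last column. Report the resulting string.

bcbaaaddcdd$

rank  rotation      last
    0  $dddcdcaabab  b
    1  aabab$dddcdc  c
    2  ab$dddcdcaab  b
    3  abab$dddcdca  a
    4  b$dddcdcaaba  a
    5  bab$dddcdcaa  a
    6  caabab$dddcd  d
    7  cdcaabab$ddd  d
    8  dcaabab$dddc  c
    9  dcdcaabab$dd  d
   10  ddcdcaabab$d  d
   11  dddcdcaabab$  $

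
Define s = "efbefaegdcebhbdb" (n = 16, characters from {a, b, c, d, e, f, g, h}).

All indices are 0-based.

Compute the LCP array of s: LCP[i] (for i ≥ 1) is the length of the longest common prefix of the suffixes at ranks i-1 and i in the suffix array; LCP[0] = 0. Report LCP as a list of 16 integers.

rank→(start, suffix):
  0 → (5, 'aegdcebhbdb')
  1 → (15, 'b')
  2 → (13, 'bdb')
  3 → (2, 'befaegdcebhbdb')
  4 → (11, 'bhbdb')
  5 → (9, 'cebhbdb')
  6 → (14, 'db')
  7 → (8, 'dcebhbdb')
  8 → (10, 'ebhbdb')
  9 → (3, 'efaegdcebhbdb')
  10 → (0, 'efbefaegdcebhbdb')
  11 → (6, 'egdcebhbdb')
  12 → (4, 'faegdcebhbdb')
  13 → (1, 'fbefaegdcebhbdb')
  14 → (7, 'gdcebhbdb')
  15 → (12, 'hbdb')

SA = [5, 15, 13, 2, 11, 9, 14, 8, 10, 3, 0, 6, 4, 1, 7, 12]
[i] adj suffixes → lcp
  [1] 5/15 → 0 ('')
  [2] 15/13 → 1 ('b')
  [3] 13/2 → 1 ('b')
  [4] 2/11 → 1 ('b')
  [5] 11/9 → 0 ('')
  [6] 9/14 → 0 ('')
  [7] 14/8 → 1 ('d')
  [8] 8/10 → 0 ('')
  [9] 10/3 → 1 ('e')
  [10] 3/0 → 2 ('ef')
  [11] 0/6 → 1 ('e')
  [12] 6/4 → 0 ('')
  [13] 4/1 → 1 ('f')
  [14] 1/7 → 0 ('')
  [15] 7/12 → 0 ('')

[0, 0, 1, 1, 1, 0, 0, 1, 0, 1, 2, 1, 0, 1, 0, 0]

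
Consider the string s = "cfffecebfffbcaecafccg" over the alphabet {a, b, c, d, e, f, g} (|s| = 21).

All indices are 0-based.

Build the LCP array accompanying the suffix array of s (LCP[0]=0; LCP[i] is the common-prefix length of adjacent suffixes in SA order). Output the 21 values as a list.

rank | idx | suffix
   0 |  13 | aecafccg
   1 |  16 | afccg
   2 |  11 | bcaecafccg
   3 |   7 | bfffbcaecafccg
   4 |  12 | caecafccg
   5 |  15 | cafccg
   6 |  18 | ccg
   7 |   5 | cebfffbcaecafccg
   8 |   0 | cfffecebfffbcaecafccg
   9 |  19 | cg
  10 |   6 | ebfffbcaecafccg
  11 |  14 | ecafccg
  12 |   4 | ecebfffbcaecafccg
  13 |  10 | fbcaecafccg
  14 |  17 | fccg
  15 |   3 | fecebfffbcaecafccg
  16 |   9 | ffbcaecafccg
  17 |   2 | ffecebfffbcaecafccg
  18 |   8 | fffbcaecafccg
  19 |   1 | fffecebfffbcaecafccg
  20 |  20 | g

SA = [13, 16, 11, 7, 12, 15, 18, 5, 0, 19, 6, 14, 4, 10, 17, 3, 9, 2, 8, 1, 20]
rank  pair      lcp
   1  s[13:],s[16:]  1  'a'
   2  s[16:],s[11:]  0  ''
   3  s[11:],s[7:]  1  'b'
   4  s[7:],s[12:]  0  ''
   5  s[12:],s[15:]  2  'ca'
   6  s[15:],s[18:]  1  'c'
   7  s[18:],s[5:]  1  'c'
   8  s[5:],s[0:]  1  'c'
   9  s[0:],s[19:]  1  'c'
  10  s[19:],s[6:]  0  ''
  11  s[6:],s[14:]  1  'e'
  12  s[14:],s[4:]  2  'ec'
  13  s[4:],s[10:]  0  ''
  14  s[10:],s[17:]  1  'f'
  15  s[17:],s[3:]  1  'f'
  16  s[3:],s[9:]  1  'f'
  17  s[9:],s[2:]  2  'ff'
  18  s[2:],s[8:]  2  'ff'
  19  s[8:],s[1:]  3  'fff'
  20  s[1:],s[20:]  0  ''

[0, 1, 0, 1, 0, 2, 1, 1, 1, 1, 0, 1, 2, 0, 1, 1, 1, 2, 2, 3, 0]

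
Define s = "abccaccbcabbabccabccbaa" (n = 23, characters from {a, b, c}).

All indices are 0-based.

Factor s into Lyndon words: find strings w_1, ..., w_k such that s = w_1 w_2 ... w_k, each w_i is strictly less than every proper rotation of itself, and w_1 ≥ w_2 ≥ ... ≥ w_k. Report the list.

emit factor 1: 'abccaccbc' (i=0, period=9)
emit factor 2: 'abbabccabccb' (i=9, period=12)
emit factor 3: 'a' (i=21, period=1)
emit factor 4: 'a' (i=22, period=1)

["abccaccbc", "abbabccabccb", "a", "a"]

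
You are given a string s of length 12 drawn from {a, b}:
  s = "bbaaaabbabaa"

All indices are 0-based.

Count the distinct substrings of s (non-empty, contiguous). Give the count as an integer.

58

sorted suffixes:
  #0 SA[0]=11  'a'
  #1 SA[1]=10  'aa'
  #2 SA[2]=2  'aaaabbabaa'
  #3 SA[3]=3  'aaabbabaa'
  #4 SA[4]=4  'aabbabaa'
  #5 SA[5]=8  'abaa'
  #6 SA[6]=5  'abbabaa'
  #7 SA[7]=9  'baa'
  #8 SA[8]=1  'baaaabbabaa'
  #9 SA[9]=7  'babaa'
  #10 SA[10]=0  'bbaaaabbabaa'
  #11 SA[11]=6  'bbabaa'

SA = [11, 10, 2, 3, 4, 8, 5, 9, 1, 7, 0, 6]
i: (SA[i-1],SA[i]) lcp shared
  1: (11,10) 1 'a'
  2: (10,2) 2 'aa'
  3: (2,3) 3 'aaa'
  4: (3,4) 2 'aa'
  5: (4,8) 1 'a'
  6: (8,5) 2 'ab'
  7: (5,9) 0 ''
  8: (9,1) 3 'baa'
  9: (1,7) 2 'ba'
  10: (7,0) 1 'b'
  11: (0,6) 3 'bba'

n(n+1)/2 = 12·13/2 = 78
Σ LCP = 0 + 1 + 2 + 3 + 2 + 1 + 2 + 0 + 3 + 2 + 1 + 3 = 20
distinct = 78 − 20 = 58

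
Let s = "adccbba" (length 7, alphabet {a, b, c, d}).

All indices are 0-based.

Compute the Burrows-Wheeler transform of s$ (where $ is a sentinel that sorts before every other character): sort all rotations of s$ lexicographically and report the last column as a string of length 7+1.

rank  rotation  last
    0  $adccbba  a
    1  a$adccbb  b
    2  adccbba$  $
    3  ba$adccb  b
    4  bba$adcc  c
    5  cbba$adc  c
    6  ccbba$ad  d
    7  dccbba$a  a

ab$bccda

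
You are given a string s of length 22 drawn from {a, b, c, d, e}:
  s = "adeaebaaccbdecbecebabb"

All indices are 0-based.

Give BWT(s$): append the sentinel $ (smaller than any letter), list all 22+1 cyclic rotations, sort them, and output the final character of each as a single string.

rank  rotation                 last
    0  $adeaebaaccbdecbecebabb  b
    1  aaccbdecbecebabb$adeaeb  b
    2  abb$adeaebaaccbdecbeceb  b
    3  accbdecbecebabb$adeaeba  a
    4  adeaebaaccbdecbecebabb$  $
    5  aebaaccbdecbecebabb$ade  e
    6  b$adeaebaaccbdecbecebab  b
    7  baaccbdecbecebabb$adeae  e
    8  babb$adeaebaaccbdecbece  e
    9  bb$adeaebaaccbdecbeceba  a
   10  bdecbecebabb$adeaebaacc  c
   11  becebabb$adeaebaaccbdec  c
   12  cbdecbecebabb$adeaebaac  c
   13  cbecebabb$adeaebaaccbde  e
   14  ccbdecbecebabb$adeaebaa  a
   15  cebabb$adeaebaaccbdecbe  e
   16  deaebaaccbdecbecebabb$a  a
   17  decbecebabb$adeaebaaccb  b
   18  eaebaaccbdecbecebabb$ad  d
   19  ebaaccbdecbecebabb$adea  a
   20  ebabb$adeaebaaccbdecbec  c
   21  ecbecebabb$adeaebaaccbd  d
   22  ecebabb$adeaebaaccbdecb  b

bbba$ebeeaccceaeabdacdb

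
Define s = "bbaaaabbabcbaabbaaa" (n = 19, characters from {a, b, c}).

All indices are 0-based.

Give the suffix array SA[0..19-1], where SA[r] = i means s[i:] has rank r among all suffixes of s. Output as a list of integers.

rank→(start, suffix):
  0 → (18, 'a')
  1 → (17, 'aa')
  2 → (16, 'aaa')
  3 → (2, 'aaaabbabcbaabbaaa')
  4 → (3, 'aaabbabcbaabbaaa')
  5 → (12, 'aabbaaa')
  6 → (4, 'aabbabcbaabbaaa')
  7 → (13, 'abbaaa')
  8 → (5, 'abbabcbaabbaaa')
  9 → (8, 'abcbaabbaaa')
  10 → (15, 'baaa')
  11 → (1, 'baaaabbabcbaabbaaa')
  12 → (11, 'baabbaaa')
  13 → (7, 'babcbaabbaaa')
  14 → (14, 'bbaaa')
  15 → (0, 'bbaaaabbabcbaabbaaa')
  16 → (6, 'bbabcbaabbaaa')
  17 → (9, 'bcbaabbaaa')
  18 → (10, 'cbaabbaaa')

[18, 17, 16, 2, 3, 12, 4, 13, 5, 8, 15, 1, 11, 7, 14, 0, 6, 9, 10]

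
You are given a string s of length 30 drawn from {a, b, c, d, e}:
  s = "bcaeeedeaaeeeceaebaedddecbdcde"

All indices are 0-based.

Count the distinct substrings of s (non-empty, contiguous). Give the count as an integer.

rank→(start, suffix):
  0 → (8, 'aaeeeceaebaedddecbdcde')
  1 → (15, 'aebaedddecbdcde')
  2 → (18, 'aedddecbdcde')
  3 → (9, 'aeeeceaebaedddecbdcde')
  4 → (2, 'aeeedeaaeeeceaebaedddecbdcde')
  5 → (17, 'baedddecbdcde')
  6 → (0, 'bcaeeedeaaeeeceaebaedddecbdcde')
  7 → (25, 'bdcde')
  8 → (1, 'caeeedeaaeeeceaebaedddecbdcde')
  9 → (24, 'cbdcde')
  10 → (27, 'cde')
  11 → (13, 'ceaebaedddecbdcde')
  12 → (26, 'dcde')
  13 → (20, 'dddecbdcde')
  14 → (21, 'ddecbdcde')
  15 → (28, 'de')
  16 → (6, 'deaaeeeceaebaedddecbdcde')
  17 → (22, 'decbdcde')
  18 → (29, 'e')
  19 → (7, 'eaaeeeceaebaedddecbdcde')
  20 → (14, 'eaebaedddecbdcde')
  21 → (16, 'ebaedddecbdcde')
  22 → (23, 'ecbdcde')
  23 → (12, 'eceaebaedddecbdcde')
  24 → (19, 'edddecbdcde')
  25 → (5, 'edeaaeeeceaebaedddecbdcde')
  26 → (11, 'eeceaebaedddecbdcde')
  27 → (4, 'eedeaaeeeceaebaedddecbdcde')
  28 → (10, 'eeeceaebaedddecbdcde')
  29 → (3, 'eeedeaaeeeceaebaedddecbdcde')

SA = [8, 15, 18, 9, 2, 17, 0, 25, 1, 24, 27, 13, 26, 20, 21, 28, 6, 22, 29, 7, 14, 16, 23, 12, 19, 5, 11, 4, 10, 3]
rank  pair      lcp
   1  s[8:],s[15:]  1  'a'
   2  s[15:],s[18:]  2  'ae'
   3  s[18:],s[9:]  2  'ae'
   4  s[9:],s[2:]  4  'aeee'
   5  s[2:],s[17:]  0  ''
   6  s[17:],s[0:]  1  'b'
   7  s[0:],s[25:]  1  'b'
   8  s[25:],s[1:]  0  ''
   9  s[1:],s[24:]  1  'c'
  10  s[24:],s[27:]  1  'c'
  11  s[27:],s[13:]  1  'c'
  12  s[13:],s[26:]  0  ''
  13  s[26:],s[20:]  1  'd'
  14  s[20:],s[21:]  2  'dd'
  15  s[21:],s[28:]  1  'd'
  16  s[28:],s[6:]  2  'de'
  17  s[6:],s[22:]  2  'de'
  18  s[22:],s[29:]  0  ''
  19  s[29:],s[7:]  1  'e'
  20  s[7:],s[14:]  2  'ea'
  21  s[14:],s[16:]  1  'e'
  22  s[16:],s[23:]  1  'e'
  23  s[23:],s[12:]  2  'ec'
  24  s[12:],s[19:]  1  'e'
  25  s[19:],s[5:]  2  'ed'
  26  s[5:],s[11:]  1  'e'
  27  s[11:],s[4:]  2  'ee'
  28  s[4:],s[10:]  2  'ee'
  29  s[10:],s[3:]  3  'eee'

n(n+1)/2 = 30·31/2 = 465
Σ LCP = 0 + 1 + 2 + 2 + 4 + 0 + 1 + 1 + 0 + 1 + 1 + 1 + 0 + 1 + 2 + 1 + 2 + 2 + 0 + 1 + 2 + 1 + 1 + 2 + 1 + 2 + 1 + 2 + 2 + 3 = 40
distinct = 465 − 40 = 425

425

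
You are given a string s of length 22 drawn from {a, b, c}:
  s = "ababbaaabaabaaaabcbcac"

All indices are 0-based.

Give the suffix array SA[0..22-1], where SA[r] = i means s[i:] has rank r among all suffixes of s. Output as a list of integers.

rank→(start, suffix):
  0 → (12, 'aaaabcbcac')
  1 → (5, 'aaabaabaaaabcbcac')
  2 → (13, 'aaabcbcac')
  3 → (9, 'aabaaaabcbcac')
  4 → (6, 'aabaabaaaabcbcac')
  5 → (14, 'aabcbcac')
  6 → (10, 'abaaaabcbcac')
  7 → (7, 'abaabaaaabcbcac')
  8 → (0, 'ababbaaabaabaaaabcbcac')
  9 → (2, 'abbaaabaabaaaabcbcac')
  10 → (15, 'abcbcac')
  11 → (20, 'ac')
  12 → (11, 'baaaabcbcac')
  13 → (4, 'baaabaabaaaabcbcac')
  14 → (8, 'baabaaaabcbcac')
  15 → (1, 'babbaaabaabaaaabcbcac')
  16 → (3, 'bbaaabaabaaaabcbcac')
  17 → (18, 'bcac')
  18 → (16, 'bcbcac')
  19 → (21, 'c')
  20 → (19, 'cac')
  21 → (17, 'cbcac')

[12, 5, 13, 9, 6, 14, 10, 7, 0, 2, 15, 20, 11, 4, 8, 1, 3, 18, 16, 21, 19, 17]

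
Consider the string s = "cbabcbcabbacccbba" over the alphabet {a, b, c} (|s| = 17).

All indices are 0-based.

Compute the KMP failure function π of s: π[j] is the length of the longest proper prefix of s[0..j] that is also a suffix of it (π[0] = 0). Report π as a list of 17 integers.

π[0] = 0
j=1 s[j]='b': π[1]=0 (border '')
j=2 s[j]='a': π[2]=0 (border '')
j=3 s[j]='b': π[3]=0 (border '')
j=4 s[j]='c': π[4]=1 (border 'c')
j=5 s[j]='b': π[5]=2 (border 'cb')
j=6 s[j]='c': k: 2→0; π[6]=1 (border 'c')
j=7 s[j]='a': k: 1→0; π[7]=0 (border '')
j=8 s[j]='b': π[8]=0 (border '')
j=9 s[j]='b': π[9]=0 (border '')
j=10 s[j]='a': π[10]=0 (border '')
j=11 s[j]='c': π[11]=1 (border 'c')
j=12 s[j]='c': k: 1→0; π[12]=1 (border 'c')
j=13 s[j]='c': k: 1→0; π[13]=1 (border 'c')
j=14 s[j]='b': π[14]=2 (border 'cb')
j=15 s[j]='b': k: 2→0; π[15]=0 (border '')
j=16 s[j]='a': π[16]=0 (border '')

[0, 0, 0, 0, 1, 2, 1, 0, 0, 0, 0, 1, 1, 1, 2, 0, 0]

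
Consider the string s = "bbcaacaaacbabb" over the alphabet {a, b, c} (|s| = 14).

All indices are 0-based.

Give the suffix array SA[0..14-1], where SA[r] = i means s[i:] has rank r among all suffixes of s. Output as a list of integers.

[6, 3, 7, 11, 4, 8, 13, 10, 12, 0, 1, 5, 2, 9]

rank | idx | suffix
   0 |   6 | aaacbabb
   1 |   3 | aacaaacbabb
   2 |   7 | aacbabb
   3 |  11 | abb
   4 |   4 | acaaacbabb
   5 |   8 | acbabb
   6 |  13 | b
   7 |  10 | babb
   8 |  12 | bb
   9 |   0 | bbcaacaaacbabb
  10 |   1 | bcaacaaacbabb
  11 |   5 | caaacbabb
  12 |   2 | caacaaacbabb
  13 |   9 | cbabb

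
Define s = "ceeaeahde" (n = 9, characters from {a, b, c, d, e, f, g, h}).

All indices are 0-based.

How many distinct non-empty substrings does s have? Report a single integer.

40

rank→(start, suffix):
  0 → (3, 'aeahde')
  1 → (5, 'ahde')
  2 → (0, 'ceeaeahde')
  3 → (7, 'de')
  4 → (8, 'e')
  5 → (2, 'eaeahde')
  6 → (4, 'eahde')
  7 → (1, 'eeaeahde')
  8 → (6, 'hde')

SA = [3, 5, 0, 7, 8, 2, 4, 1, 6]
rank  pair      lcp
   1  s[3:],s[5:]  1  'a'
   2  s[5:],s[0:]  0  ''
   3  s[0:],s[7:]  0  ''
   4  s[7:],s[8:]  0  ''
   5  s[8:],s[2:]  1  'e'
   6  s[2:],s[4:]  2  'ea'
   7  s[4:],s[1:]  1  'e'
   8  s[1:],s[6:]  0  ''

n(n+1)/2 = 9·10/2 = 45
Σ LCP = 0 + 1 + 0 + 0 + 0 + 1 + 2 + 1 + 0 = 5
distinct = 45 − 5 = 40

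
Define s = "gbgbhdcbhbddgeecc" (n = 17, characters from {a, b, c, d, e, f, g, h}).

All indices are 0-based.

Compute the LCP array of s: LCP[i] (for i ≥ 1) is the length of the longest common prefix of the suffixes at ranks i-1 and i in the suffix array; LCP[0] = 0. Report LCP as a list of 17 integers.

[0, 1, 1, 2, 0, 1, 1, 0, 1, 1, 0, 1, 0, 2, 1, 0, 1]

rank→(start, suffix):
  0 → (9, 'bddgeecc')
  1 → (1, 'bgbhdcbhbddgeecc')
  2 → (7, 'bhbddgeecc')
  3 → (3, 'bhdcbhbddgeecc')
  4 → (16, 'c')
  5 → (6, 'cbhbddgeecc')
  6 → (15, 'cc')
  7 → (5, 'dcbhbddgeecc')
  8 → (10, 'ddgeecc')
  9 → (11, 'dgeecc')
  10 → (14, 'ecc')
  11 → (13, 'eecc')
  12 → (0, 'gbgbhdcbhbddgeecc')
  13 → (2, 'gbhdcbhbddgeecc')
  14 → (12, 'geecc')
  15 → (8, 'hbddgeecc')
  16 → (4, 'hdcbhbddgeecc')

SA = [9, 1, 7, 3, 16, 6, 15, 5, 10, 11, 14, 13, 0, 2, 12, 8, 4]
[i] adj suffixes → lcp
  [1] 9/1 → 1 ('b')
  [2] 1/7 → 1 ('b')
  [3] 7/3 → 2 ('bh')
  [4] 3/16 → 0 ('')
  [5] 16/6 → 1 ('c')
  [6] 6/15 → 1 ('c')
  [7] 15/5 → 0 ('')
  [8] 5/10 → 1 ('d')
  [9] 10/11 → 1 ('d')
  [10] 11/14 → 0 ('')
  [11] 14/13 → 1 ('e')
  [12] 13/0 → 0 ('')
  [13] 0/2 → 2 ('gb')
  [14] 2/12 → 1 ('g')
  [15] 12/8 → 0 ('')
  [16] 8/4 → 1 ('h')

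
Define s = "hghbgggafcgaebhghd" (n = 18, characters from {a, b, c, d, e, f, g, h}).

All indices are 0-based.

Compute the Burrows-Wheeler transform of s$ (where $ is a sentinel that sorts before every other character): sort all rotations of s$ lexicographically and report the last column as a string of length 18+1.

rank  rotation             last
    0  $hghbgggafcgaebhghd  d
    1  aebhghd$hghbgggafcg  g
    2  afcgaebhghd$hghbggg  g
    3  bgggafcgaebhghd$hgh  h
    4  bhghd$hghbgggafcgae  e
    5  cgaebhghd$hghbgggaf  f
    6  d$hghbgggafcgaebhgh  h
    7  ebhghd$hghbgggafcga  a
    8  fcgaebhghd$hghbggga  a
    9  gaebhghd$hghbgggafc  c
   10  gafcgaebhghd$hghbgg  g
   11  ggafcgaebhghd$hghbg  g
   12  gggafcgaebhghd$hghb  b
   13  ghbgggafcgaebhghd$h  h
   14  ghd$hghbgggafcgaebh  h
   15  hbgggafcgaebhghd$hg  g
   16  hd$hghbgggafcgaebhg  g
   17  hghbgggafcgaebhghd$  $
   18  hghd$hghbgggafcgaeb  b

dgghefhaacggbhhgg$b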